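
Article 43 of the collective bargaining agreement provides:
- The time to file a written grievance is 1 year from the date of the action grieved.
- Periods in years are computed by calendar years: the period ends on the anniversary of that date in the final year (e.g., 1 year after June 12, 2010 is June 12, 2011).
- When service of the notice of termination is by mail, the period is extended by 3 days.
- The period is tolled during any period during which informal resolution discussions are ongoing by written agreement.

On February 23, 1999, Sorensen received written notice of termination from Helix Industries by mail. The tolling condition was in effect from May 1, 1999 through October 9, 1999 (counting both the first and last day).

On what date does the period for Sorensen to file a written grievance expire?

August 6, 2000

1 year after February 23, 1999 is February 23, 2000.
Service was by mail, adding 3 days: February 23, 2000 + 3 days = February 26, 2000.
From May 1, 1999 through October 9, 1999 inclusive is 162 days; tolling adds 162 days: February 26, 2000 + 162 days = August 6, 2000.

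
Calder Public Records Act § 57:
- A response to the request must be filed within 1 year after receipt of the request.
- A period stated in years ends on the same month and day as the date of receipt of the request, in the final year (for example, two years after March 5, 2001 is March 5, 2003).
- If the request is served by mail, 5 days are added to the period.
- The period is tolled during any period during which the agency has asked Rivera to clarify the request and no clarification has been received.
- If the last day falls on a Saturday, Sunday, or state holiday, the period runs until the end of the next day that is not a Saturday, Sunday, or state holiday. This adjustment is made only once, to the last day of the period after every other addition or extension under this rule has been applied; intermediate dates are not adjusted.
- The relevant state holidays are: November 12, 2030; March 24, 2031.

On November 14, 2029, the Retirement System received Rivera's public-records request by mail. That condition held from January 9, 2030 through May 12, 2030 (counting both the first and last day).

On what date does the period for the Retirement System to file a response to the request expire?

March 25, 2031

1 year after November 14, 2029 is November 14, 2030.
Service was by mail, adding 5 days: November 14, 2030 + 5 days = November 19, 2030.
From January 9, 2030 through May 12, 2030 inclusive is 124 days; tolling adds 124 days: November 19, 2030 + 124 days = March 23, 2031.
March 23, 2031 is Sunday; March 24, 2031 is a listed holiday. The next qualifying day is March 25, 2031.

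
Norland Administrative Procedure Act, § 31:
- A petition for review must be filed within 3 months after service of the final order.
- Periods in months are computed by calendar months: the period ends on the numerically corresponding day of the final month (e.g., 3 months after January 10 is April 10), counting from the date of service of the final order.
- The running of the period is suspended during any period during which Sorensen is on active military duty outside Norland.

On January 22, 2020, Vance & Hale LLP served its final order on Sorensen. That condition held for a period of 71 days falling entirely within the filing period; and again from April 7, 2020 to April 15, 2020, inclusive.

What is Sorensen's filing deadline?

3 months after January 22, 2020 is April 22, 2020.
Tolling adds 71 days: April 22, 2020 + 71 days = July 2, 2020.
From April 7, 2020 through April 15, 2020 inclusive is 9 days; tolling adds 9 days: July 2, 2020 + 9 days = July 11, 2020.

July 11, 2020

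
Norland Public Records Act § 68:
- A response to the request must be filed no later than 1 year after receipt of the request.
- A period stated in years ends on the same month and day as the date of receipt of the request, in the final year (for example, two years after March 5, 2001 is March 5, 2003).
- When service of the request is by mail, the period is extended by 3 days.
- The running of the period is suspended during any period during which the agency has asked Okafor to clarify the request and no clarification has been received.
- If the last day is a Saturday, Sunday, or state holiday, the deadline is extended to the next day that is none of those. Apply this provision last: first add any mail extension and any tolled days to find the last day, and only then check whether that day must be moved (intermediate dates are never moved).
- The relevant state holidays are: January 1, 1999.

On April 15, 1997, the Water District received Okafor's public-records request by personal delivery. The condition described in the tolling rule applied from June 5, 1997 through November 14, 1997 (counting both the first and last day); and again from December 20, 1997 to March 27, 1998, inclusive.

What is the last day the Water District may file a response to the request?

1 year after April 15, 1997 is April 15, 1998.
Service was not by mail, so no mail extension applies.
From June 5, 1997 through November 14, 1997 inclusive is 163 days; tolling adds 163 days: April 15, 1998 + 163 days = September 25, 1998.
From December 20, 1997 through March 27, 1998 inclusive is 98 days; tolling adds 98 days: September 25, 1998 + 98 days = January 1, 1999.
January 1, 1999 is a listed holiday; January 2, 1999 is Saturday; January 3, 1999 is Sunday. The next qualifying day is January 4, 1999.

January 4, 1999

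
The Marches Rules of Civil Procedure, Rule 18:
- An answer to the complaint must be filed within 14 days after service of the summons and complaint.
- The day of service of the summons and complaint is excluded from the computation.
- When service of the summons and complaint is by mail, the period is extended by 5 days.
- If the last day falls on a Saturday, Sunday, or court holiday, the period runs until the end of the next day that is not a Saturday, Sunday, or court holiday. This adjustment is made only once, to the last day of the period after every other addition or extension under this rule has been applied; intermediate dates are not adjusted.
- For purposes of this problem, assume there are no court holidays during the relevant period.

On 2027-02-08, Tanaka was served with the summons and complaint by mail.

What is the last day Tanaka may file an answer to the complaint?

March 1, 2027

14 days after 2027-02-08 is February 22, 2027.
Service was by mail, adding 5 days: February 22, 2027 + 5 days = February 27, 2027.
February 27, 2027 is Saturday; February 28, 2027 is Sunday. The next qualifying day is March 1, 2027.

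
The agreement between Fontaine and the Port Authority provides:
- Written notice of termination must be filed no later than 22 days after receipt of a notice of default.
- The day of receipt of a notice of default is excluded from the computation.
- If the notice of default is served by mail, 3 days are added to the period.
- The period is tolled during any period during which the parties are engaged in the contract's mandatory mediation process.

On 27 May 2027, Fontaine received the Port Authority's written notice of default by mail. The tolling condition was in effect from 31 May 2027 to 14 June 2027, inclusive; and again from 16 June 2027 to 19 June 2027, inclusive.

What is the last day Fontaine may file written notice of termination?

July 10, 2027

22 days after 27 May 2027 is June 18, 2027.
Service was by mail, adding 3 days: June 18, 2027 + 3 days = June 21, 2027.
From May 31, 2027 through June 14, 2027 inclusive is 15 days; tolling adds 15 days: June 21, 2027 + 15 days = July 6, 2027.
From June 16, 2027 through June 19, 2027 inclusive is 4 days; tolling adds 4 days: July 6, 2027 + 4 days = July 10, 2027.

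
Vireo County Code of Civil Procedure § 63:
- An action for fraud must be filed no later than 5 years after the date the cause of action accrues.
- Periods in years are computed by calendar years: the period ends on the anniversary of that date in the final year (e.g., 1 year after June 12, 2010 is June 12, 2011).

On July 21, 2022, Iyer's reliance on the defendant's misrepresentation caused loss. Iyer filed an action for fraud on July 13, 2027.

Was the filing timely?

5 years after July 21, 2022 is July 21, 2027.
The deadline is July 21, 2027; the filing on July 13, 2027 is on or before that date.

Yes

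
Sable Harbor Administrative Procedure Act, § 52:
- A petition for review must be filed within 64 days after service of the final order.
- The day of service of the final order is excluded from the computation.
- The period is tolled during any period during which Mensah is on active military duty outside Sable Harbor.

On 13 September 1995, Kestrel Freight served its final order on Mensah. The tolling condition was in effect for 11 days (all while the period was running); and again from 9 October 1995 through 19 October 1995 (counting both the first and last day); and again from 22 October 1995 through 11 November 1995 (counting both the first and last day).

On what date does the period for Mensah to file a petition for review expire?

64 days after 13 September 1995 is November 16, 1995.
Tolling adds 11 days: November 16, 1995 + 11 days = November 27, 1995.
From October 9, 1995 through October 19, 1995 inclusive is 11 days; tolling adds 11 days: November 27, 1995 + 11 days = December 8, 1995.
From October 22, 1995 through November 11, 1995 inclusive is 21 days; tolling adds 21 days: December 8, 1995 + 21 days = December 29, 1995.

December 29, 1995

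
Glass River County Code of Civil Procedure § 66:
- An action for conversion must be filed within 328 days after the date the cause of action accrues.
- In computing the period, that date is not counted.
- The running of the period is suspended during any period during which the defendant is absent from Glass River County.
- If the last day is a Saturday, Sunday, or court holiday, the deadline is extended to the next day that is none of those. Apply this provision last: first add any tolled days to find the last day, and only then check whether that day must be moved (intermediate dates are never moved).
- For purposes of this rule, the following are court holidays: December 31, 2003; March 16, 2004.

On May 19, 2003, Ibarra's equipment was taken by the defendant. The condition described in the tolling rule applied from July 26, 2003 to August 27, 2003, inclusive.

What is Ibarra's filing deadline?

328 days after May 19, 2003 is April 11, 2004.
From July 26, 2003 through August 27, 2003 inclusive is 33 days; tolling adds 33 days: April 11, 2004 + 33 days = May 14, 2004.
May 14, 2004 is a Friday and not a court holiday, so no extension applies.

May 14, 2004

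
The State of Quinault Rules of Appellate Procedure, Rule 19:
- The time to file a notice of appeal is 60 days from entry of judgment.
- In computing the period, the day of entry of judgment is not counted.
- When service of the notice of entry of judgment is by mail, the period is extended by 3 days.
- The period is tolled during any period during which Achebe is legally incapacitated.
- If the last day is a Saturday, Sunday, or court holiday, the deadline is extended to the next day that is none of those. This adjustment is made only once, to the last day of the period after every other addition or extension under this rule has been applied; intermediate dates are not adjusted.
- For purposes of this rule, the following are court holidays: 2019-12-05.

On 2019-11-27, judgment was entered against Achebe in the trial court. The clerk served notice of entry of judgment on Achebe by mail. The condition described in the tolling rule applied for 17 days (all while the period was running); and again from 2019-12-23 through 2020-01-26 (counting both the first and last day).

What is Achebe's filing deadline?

March 23, 2020

60 days after 2019-11-27 is January 26, 2020.
Service was by mail, adding 3 days: January 26, 2020 + 3 days = January 29, 2020.
Tolling adds 17 days: January 29, 2020 + 17 days = February 15, 2020.
From December 23, 2019 through January 26, 2020 inclusive is 35 days; tolling adds 35 days: February 15, 2020 + 35 days = March 21, 2020.
March 21, 2020 is Saturday; March 22, 2020 is Sunday. The next qualifying day is March 23, 2020.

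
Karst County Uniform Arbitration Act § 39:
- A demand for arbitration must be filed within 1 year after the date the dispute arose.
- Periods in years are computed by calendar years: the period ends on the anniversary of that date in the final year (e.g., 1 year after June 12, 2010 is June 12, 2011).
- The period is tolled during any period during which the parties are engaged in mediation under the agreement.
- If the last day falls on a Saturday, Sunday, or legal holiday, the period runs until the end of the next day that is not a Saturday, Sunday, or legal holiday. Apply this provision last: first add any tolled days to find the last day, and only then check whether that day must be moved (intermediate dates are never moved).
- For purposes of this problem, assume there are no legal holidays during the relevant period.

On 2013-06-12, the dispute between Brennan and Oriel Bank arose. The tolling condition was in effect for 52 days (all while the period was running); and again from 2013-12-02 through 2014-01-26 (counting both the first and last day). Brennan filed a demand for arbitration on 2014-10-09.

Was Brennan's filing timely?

No

1 year after 2013-06-12 is June 12, 2014.
Tolling adds 52 days: June 12, 2014 + 52 days = August 3, 2014.
From December 2, 2013 through January 26, 2014 inclusive is 56 days; tolling adds 56 days: August 3, 2014 + 56 days = September 28, 2014.
September 28, 2014 is Sunday. The next qualifying day is September 29, 2014.
The deadline is September 29, 2014; the filing on October 9, 2014 is after that date.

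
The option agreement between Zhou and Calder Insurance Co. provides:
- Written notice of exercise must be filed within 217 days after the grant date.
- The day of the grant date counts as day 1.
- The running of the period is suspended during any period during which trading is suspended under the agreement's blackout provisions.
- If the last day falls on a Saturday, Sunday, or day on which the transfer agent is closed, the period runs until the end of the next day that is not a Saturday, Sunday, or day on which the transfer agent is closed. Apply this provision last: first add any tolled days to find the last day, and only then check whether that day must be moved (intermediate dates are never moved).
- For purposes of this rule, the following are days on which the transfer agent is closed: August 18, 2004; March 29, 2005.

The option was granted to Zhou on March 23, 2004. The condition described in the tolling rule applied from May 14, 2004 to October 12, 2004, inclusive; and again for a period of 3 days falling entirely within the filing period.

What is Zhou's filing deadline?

Counting March 23, 2004 as day 1, day 217 is October 25, 2004.
From May 14, 2004 through October 12, 2004 inclusive is 152 days; tolling adds 152 days: October 25, 2004 + 152 days = March 26, 2005.
Tolling adds 3 days: March 26, 2005 + 3 days = March 29, 2005.
March 29, 2005 is a listed holiday. The next qualifying day is March 30, 2005.

March 30, 2005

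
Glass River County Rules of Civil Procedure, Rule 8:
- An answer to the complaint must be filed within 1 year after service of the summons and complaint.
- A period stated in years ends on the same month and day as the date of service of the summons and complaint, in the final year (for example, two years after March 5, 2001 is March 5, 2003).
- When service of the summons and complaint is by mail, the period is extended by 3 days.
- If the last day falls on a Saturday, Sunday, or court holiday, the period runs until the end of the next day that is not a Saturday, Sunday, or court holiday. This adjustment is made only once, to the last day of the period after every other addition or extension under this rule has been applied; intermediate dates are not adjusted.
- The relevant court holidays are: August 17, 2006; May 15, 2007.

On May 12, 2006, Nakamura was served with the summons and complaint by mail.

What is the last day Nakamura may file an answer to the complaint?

1 year after May 12, 2006 is May 12, 2007.
Service was by mail, adding 3 days: May 12, 2007 + 3 days = May 15, 2007.
May 15, 2007 is a listed holiday. The next qualifying day is May 16, 2007.

May 16, 2007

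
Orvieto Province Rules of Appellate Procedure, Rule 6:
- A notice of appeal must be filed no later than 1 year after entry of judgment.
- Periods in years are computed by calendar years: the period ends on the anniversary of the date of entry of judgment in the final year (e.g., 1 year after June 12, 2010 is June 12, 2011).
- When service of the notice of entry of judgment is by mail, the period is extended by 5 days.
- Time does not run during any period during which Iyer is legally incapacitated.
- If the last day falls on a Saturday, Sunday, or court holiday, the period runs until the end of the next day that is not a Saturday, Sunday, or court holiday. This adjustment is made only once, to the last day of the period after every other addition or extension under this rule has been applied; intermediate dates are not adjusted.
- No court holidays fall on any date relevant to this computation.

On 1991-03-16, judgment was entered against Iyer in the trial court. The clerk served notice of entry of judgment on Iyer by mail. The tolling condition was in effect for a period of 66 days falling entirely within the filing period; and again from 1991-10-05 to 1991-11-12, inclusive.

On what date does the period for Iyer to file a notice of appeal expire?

1 year after 1991-03-16 is March 16, 1992.
Service was by mail, adding 5 days: March 16, 1992 + 5 days = March 21, 1992.
Tolling adds 66 days: March 21, 1992 + 66 days = May 26, 1992.
From October 5, 1991 through November 12, 1991 inclusive is 39 days; tolling adds 39 days: May 26, 1992 + 39 days = July 4, 1992.
July 4, 1992 is Saturday; July 5, 1992 is Sunday. The next qualifying day is July 6, 1992.

July 6, 1992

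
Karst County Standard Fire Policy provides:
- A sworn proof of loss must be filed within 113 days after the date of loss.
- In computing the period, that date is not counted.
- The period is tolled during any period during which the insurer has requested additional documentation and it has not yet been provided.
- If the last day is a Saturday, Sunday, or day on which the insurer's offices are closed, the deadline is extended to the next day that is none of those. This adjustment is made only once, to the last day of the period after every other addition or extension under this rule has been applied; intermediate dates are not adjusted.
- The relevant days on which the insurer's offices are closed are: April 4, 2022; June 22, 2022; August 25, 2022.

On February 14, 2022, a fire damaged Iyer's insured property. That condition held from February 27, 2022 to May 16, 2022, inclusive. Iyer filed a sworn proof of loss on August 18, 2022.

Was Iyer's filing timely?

113 days after February 14, 2022 is June 7, 2022.
From February 27, 2022 through May 16, 2022 inclusive is 79 days; tolling adds 79 days: June 7, 2022 + 79 days = August 25, 2022.
August 25, 2022 is a listed holiday. The next qualifying day is August 26, 2022.
The deadline is August 26, 2022; the filing on August 18, 2022 is on or before that date.

Yes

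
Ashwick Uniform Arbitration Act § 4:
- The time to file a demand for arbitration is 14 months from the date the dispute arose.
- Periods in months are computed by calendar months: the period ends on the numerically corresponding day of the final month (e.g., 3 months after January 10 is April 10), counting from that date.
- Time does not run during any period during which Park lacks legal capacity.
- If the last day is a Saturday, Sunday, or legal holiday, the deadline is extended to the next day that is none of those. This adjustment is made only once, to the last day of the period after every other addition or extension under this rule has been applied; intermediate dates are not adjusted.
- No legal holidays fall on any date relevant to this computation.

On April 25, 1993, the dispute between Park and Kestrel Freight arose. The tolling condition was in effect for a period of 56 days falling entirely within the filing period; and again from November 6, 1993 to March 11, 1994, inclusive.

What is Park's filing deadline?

14 months after April 25, 1993 is June 25, 1994.
Tolling adds 56 days: June 25, 1994 + 56 days = August 20, 1994.
From November 6, 1993 through March 11, 1994 inclusive is 126 days; tolling adds 126 days: August 20, 1994 + 126 days = December 24, 1994.
December 24, 1994 is Saturday; December 25, 1994 is Sunday. The next qualifying day is December 26, 1994.

December 26, 1994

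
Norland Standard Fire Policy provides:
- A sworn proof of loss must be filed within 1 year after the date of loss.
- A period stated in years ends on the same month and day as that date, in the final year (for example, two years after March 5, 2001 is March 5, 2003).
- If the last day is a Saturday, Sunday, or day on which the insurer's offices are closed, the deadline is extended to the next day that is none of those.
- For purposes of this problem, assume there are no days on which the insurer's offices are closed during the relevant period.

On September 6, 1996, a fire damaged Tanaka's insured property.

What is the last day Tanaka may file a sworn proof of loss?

September 8, 1997

1 year after September 6, 1996 is September 6, 1997.
September 6, 1997 is Saturday; September 7, 1997 is Sunday. The next qualifying day is September 8, 1997.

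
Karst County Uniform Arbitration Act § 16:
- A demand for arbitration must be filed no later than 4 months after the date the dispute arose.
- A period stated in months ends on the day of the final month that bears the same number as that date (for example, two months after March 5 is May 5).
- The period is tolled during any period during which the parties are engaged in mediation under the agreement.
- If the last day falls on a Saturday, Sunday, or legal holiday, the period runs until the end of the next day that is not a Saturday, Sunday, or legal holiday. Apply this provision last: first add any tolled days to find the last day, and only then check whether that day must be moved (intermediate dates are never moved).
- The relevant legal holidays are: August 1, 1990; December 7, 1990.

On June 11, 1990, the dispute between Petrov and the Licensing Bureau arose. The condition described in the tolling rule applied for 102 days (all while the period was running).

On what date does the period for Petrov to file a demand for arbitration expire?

4 months after June 11, 1990 is October 11, 1990.
Tolling adds 102 days: October 11, 1990 + 102 days = January 21, 1991.
January 21, 1991 is a Monday and not a legal holiday, so no extension applies.

January 21, 1991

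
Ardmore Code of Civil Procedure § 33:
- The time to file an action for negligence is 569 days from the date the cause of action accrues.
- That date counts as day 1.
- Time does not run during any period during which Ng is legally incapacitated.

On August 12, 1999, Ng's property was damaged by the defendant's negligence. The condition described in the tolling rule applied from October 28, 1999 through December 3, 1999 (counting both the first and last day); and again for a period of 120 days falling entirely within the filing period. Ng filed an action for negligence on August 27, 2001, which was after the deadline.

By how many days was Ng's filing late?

Counting August 12, 1999 as day 1, day 569 is March 2, 2001.
From October 28, 1999 through December 3, 1999 inclusive is 37 days; tolling adds 37 days: March 2, 2001 + 37 days = April 8, 2001.
Tolling adds 120 days: April 8, 2001 + 120 days = August 6, 2001.
The deadline is August 6, 2001; from August 6, 2001 to August 27, 2001 is 21 days.

21 days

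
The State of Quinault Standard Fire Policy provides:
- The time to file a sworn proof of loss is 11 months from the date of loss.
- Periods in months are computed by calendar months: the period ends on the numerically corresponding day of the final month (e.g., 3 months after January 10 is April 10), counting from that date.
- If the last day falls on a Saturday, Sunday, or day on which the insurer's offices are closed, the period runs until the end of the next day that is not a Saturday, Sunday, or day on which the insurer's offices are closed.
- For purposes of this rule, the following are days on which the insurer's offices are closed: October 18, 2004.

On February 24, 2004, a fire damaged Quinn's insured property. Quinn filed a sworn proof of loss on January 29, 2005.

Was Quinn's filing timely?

No

11 months after February 24, 2004 is January 24, 2005.
January 24, 2005 is a Monday and not a day on which the insurer's offices are closed, so no extension applies.
The deadline is January 24, 2005; the filing on January 29, 2005 is after that date.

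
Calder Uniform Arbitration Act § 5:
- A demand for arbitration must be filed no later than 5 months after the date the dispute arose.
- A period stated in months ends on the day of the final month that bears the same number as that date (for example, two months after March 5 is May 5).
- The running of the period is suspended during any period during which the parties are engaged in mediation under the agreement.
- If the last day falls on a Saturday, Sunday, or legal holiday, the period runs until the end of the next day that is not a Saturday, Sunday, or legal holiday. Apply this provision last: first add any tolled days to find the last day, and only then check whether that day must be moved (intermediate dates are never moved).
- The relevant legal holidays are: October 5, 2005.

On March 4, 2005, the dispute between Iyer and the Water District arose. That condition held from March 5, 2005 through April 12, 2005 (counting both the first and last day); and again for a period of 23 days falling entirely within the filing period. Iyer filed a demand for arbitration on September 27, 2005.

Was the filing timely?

5 months after March 4, 2005 is August 4, 2005.
From March 5, 2005 through April 12, 2005 inclusive is 39 days; tolling adds 39 days: August 4, 2005 + 39 days = September 12, 2005.
Tolling adds 23 days: September 12, 2005 + 23 days = October 5, 2005.
October 5, 2005 is a listed holiday. The next qualifying day is October 6, 2005.
The deadline is October 6, 2005; the filing on September 27, 2005 is on or before that date.

Yes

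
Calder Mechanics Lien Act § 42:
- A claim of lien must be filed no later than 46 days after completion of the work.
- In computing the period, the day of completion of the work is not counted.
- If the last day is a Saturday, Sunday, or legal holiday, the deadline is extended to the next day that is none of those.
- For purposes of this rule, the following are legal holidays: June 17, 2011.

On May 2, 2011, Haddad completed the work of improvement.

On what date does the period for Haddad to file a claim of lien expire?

June 20, 2011

46 days after May 2, 2011 is June 17, 2011.
June 17, 2011 is a listed holiday; June 18, 2011 is Saturday; June 19, 2011 is Sunday. The next qualifying day is June 20, 2011.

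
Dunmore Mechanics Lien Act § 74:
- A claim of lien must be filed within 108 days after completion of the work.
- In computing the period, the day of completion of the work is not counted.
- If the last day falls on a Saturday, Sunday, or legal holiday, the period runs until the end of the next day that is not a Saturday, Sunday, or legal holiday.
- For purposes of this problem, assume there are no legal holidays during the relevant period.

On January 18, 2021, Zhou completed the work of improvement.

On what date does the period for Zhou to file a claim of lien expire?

May 6, 2021

108 days after January 18, 2021 is May 6, 2021.
May 6, 2021 is a Thursday and not a legal holiday, so no extension applies.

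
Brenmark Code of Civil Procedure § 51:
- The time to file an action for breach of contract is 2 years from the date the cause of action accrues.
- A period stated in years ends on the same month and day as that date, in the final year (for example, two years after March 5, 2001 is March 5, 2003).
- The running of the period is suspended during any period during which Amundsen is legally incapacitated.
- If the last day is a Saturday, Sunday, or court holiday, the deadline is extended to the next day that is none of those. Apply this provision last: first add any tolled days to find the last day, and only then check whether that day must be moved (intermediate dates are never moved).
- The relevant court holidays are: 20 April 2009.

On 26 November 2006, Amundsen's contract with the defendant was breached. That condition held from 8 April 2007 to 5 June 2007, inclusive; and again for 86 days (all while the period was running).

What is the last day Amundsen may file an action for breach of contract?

April 21, 2009

2 years after 26 November 2006 is November 26, 2008.
From April 8, 2007 through June 5, 2007 inclusive is 59 days; tolling adds 59 days: November 26, 2008 + 59 days = January 24, 2009.
Tolling adds 86 days: January 24, 2009 + 86 days = April 20, 2009.
April 20, 2009 is a listed holiday. The next qualifying day is April 21, 2009.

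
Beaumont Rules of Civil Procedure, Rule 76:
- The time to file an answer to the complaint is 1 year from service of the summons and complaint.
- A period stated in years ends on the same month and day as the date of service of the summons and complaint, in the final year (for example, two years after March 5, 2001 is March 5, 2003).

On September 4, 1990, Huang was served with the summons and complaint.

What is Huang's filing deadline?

September 4, 1991

1 year after September 4, 1990 is September 4, 1991.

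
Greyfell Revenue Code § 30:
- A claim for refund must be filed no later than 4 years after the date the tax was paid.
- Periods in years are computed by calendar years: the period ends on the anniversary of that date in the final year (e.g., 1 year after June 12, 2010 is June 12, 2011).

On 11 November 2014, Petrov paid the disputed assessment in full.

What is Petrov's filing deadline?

4 years after 11 November 2014 is November 11, 2018.

November 11, 2018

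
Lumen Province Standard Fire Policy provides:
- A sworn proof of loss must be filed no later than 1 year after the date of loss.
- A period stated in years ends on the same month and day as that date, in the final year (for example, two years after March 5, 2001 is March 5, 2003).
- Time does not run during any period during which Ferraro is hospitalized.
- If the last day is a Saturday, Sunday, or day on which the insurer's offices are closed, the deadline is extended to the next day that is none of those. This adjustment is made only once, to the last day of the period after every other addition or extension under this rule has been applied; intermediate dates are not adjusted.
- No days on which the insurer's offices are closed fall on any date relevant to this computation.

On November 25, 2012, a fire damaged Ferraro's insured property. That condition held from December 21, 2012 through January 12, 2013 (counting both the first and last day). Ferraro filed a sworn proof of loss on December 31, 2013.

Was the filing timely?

No

1 year after November 25, 2012 is November 25, 2013.
From December 21, 2012 through January 12, 2013 inclusive is 23 days; tolling adds 23 days: November 25, 2013 + 23 days = December 18, 2013.
December 18, 2013 is a Wednesday and not a day on which the insurer's offices are closed, so no extension applies.
The deadline is December 18, 2013; the filing on December 31, 2013 is after that date.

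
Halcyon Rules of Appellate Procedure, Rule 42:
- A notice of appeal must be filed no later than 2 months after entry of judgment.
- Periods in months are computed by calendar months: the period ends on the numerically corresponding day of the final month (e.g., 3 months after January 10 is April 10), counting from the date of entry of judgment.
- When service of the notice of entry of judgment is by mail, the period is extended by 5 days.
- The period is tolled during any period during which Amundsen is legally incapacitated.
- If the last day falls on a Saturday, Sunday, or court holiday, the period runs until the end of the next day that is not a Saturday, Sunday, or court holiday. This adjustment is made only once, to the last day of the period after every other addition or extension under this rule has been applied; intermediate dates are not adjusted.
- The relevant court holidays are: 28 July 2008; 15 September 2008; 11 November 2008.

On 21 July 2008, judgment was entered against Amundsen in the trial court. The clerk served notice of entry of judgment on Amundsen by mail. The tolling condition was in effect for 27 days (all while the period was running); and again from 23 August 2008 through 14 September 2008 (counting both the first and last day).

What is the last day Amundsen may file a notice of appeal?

November 17, 2008

2 months after 21 July 2008 is September 21, 2008.
Service was by mail, adding 5 days: September 21, 2008 + 5 days = September 26, 2008.
Tolling adds 27 days: September 26, 2008 + 27 days = October 23, 2008.
From August 23, 2008 through September 14, 2008 inclusive is 23 days; tolling adds 23 days: October 23, 2008 + 23 days = November 15, 2008.
November 15, 2008 is Saturday; November 16, 2008 is Sunday. The next qualifying day is November 17, 2008.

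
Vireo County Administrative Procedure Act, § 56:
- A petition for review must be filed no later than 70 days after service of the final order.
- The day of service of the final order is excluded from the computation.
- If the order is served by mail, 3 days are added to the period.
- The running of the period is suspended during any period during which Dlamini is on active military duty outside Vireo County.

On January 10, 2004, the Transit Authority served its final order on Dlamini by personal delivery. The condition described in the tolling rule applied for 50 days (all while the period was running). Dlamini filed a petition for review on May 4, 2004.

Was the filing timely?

Yes

70 days after January 10, 2004 is March 20, 2004.
Service was not by mail, so no mail extension applies.
Tolling adds 50 days: March 20, 2004 + 50 days = May 9, 2004.
The deadline is May 9, 2004; the filing on May 4, 2004 is on or before that date.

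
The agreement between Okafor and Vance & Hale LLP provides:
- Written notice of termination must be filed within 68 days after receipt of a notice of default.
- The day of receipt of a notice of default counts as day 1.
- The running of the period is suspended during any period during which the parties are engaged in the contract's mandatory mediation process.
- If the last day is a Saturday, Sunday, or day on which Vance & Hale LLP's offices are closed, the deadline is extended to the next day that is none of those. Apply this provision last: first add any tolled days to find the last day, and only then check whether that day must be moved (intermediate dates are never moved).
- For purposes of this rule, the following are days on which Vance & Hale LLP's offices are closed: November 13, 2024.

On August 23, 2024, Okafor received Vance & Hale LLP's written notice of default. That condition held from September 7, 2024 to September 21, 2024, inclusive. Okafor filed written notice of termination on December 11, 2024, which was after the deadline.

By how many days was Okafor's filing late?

27 days

Counting August 23, 2024 as day 1, day 68 is October 29, 2024.
From September 7, 2024 through September 21, 2024 inclusive is 15 days; tolling adds 15 days: October 29, 2024 + 15 days = November 13, 2024.
November 13, 2024 is a listed holiday. The next qualifying day is November 14, 2024.
The deadline is November 14, 2024; from November 14, 2024 to December 11, 2024 is 27 days.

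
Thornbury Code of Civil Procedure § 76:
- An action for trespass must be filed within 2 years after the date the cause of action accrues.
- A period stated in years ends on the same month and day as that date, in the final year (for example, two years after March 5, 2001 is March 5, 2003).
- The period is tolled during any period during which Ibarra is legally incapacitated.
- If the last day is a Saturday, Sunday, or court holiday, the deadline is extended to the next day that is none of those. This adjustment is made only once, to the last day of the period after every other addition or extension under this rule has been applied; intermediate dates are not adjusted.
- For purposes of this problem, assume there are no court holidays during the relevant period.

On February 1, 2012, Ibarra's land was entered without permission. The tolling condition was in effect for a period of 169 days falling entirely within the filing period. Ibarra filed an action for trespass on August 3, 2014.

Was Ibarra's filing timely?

2 years after February 1, 2012 is February 1, 2014.
Tolling adds 169 days: February 1, 2014 + 169 days = July 20, 2014.
July 20, 2014 is Sunday. The next qualifying day is July 21, 2014.
The deadline is July 21, 2014; the filing on August 3, 2014 is after that date.

No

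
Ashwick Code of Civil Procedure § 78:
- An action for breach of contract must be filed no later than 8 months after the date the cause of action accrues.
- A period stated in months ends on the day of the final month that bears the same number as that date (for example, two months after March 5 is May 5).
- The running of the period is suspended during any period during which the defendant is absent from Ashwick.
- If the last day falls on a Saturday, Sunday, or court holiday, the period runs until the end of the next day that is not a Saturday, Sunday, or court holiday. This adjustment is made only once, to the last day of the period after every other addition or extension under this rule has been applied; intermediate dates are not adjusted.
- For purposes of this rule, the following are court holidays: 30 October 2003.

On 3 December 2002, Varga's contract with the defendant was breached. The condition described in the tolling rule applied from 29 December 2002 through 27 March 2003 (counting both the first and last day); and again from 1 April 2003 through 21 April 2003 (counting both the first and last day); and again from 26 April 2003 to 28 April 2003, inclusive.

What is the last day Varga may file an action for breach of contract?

8 months after 3 December 2002 is August 3, 2003.
From December 29, 2002 through March 27, 2003 inclusive is 89 days; tolling adds 89 days: August 3, 2003 + 89 days = October 31, 2003.
From April 1, 2003 through April 21, 2003 inclusive is 21 days; tolling adds 21 days: October 31, 2003 + 21 days = November 21, 2003.
From April 26, 2003 through April 28, 2003 inclusive is 3 days; tolling adds 3 days: November 21, 2003 + 3 days = November 24, 2003.
November 24, 2003 is a Monday and not a court holiday, so no extension applies.

November 24, 2003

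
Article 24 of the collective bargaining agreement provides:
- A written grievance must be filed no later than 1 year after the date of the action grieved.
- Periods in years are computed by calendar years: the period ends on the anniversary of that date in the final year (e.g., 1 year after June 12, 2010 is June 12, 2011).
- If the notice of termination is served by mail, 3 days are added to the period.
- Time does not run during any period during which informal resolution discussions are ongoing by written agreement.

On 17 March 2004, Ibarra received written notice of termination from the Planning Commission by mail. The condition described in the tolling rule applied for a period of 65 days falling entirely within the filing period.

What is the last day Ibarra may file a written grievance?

May 24, 2005

1 year after 17 March 2004 is March 17, 2005.
Service was by mail, adding 3 days: March 17, 2005 + 3 days = March 20, 2005.
Tolling adds 65 days: March 20, 2005 + 65 days = May 24, 2005.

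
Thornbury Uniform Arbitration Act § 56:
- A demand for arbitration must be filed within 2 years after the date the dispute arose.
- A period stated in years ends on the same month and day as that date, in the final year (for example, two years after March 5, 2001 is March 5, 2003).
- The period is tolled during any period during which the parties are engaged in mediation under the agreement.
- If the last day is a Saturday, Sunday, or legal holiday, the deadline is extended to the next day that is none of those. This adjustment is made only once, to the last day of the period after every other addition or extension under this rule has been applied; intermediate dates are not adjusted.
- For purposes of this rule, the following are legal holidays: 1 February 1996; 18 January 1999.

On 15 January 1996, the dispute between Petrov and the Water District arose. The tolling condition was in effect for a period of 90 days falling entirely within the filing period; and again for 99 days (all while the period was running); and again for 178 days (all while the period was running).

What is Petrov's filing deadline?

January 19, 1999

2 years after 15 January 1996 is January 15, 1998.
Tolling adds 90 days: January 15, 1998 + 90 days = April 15, 1998.
Tolling adds 99 days: April 15, 1998 + 99 days = July 23, 1998.
Tolling adds 178 days: July 23, 1998 + 178 days = January 17, 1999.
January 17, 1999 is Sunday; January 18, 1999 is a listed holiday. The next qualifying day is January 19, 1999.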